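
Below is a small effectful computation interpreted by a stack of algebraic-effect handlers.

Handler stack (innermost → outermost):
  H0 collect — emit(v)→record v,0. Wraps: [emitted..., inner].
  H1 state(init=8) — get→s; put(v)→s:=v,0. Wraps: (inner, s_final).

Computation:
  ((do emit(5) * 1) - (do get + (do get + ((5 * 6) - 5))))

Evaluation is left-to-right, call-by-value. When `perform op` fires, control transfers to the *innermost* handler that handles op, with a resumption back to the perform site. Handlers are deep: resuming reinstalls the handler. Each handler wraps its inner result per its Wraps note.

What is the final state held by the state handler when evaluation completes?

Step-by-step:
emit(5) @ H0 ⇒ out+=5
get @ H1 ⇒ 8
get @ H1 ⇒ 8
H0 returns [5, -41]
H1 returns ([5, -41], 8)
= ([5, -41], 8)

Answer: 8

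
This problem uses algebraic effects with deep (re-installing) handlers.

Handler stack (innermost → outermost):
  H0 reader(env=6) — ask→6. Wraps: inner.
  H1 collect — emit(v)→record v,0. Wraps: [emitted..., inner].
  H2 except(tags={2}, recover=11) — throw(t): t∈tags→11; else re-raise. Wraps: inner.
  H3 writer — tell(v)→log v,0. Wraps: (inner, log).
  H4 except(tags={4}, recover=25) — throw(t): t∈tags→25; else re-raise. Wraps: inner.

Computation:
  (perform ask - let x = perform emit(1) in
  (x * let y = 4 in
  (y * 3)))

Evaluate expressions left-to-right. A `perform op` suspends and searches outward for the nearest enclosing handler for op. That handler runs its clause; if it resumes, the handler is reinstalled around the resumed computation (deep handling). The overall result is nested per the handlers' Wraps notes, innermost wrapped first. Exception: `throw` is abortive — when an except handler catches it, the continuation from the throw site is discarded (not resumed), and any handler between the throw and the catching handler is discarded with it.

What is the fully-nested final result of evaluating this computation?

Answer: ([1, 6], ())

Step-by-step:
ask @ H0 ⇒ 6
emit(1) @ H1 ⇒ out+=1
H0 returns 6
H1 returns [1, 6]
H2 returns [1, 6]
H3 returns ([1, 6], ())
H4 returns ([1, 6], ())
= ([1, 6], ())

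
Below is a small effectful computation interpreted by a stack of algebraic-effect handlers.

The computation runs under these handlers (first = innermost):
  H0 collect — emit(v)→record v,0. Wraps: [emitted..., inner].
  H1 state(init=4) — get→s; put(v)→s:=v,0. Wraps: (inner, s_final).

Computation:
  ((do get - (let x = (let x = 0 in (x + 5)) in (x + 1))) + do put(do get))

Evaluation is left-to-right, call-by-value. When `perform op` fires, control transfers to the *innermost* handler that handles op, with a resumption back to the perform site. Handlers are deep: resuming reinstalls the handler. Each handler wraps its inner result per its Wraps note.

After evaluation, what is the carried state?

Evaluation trace:
get @ H1 ⇒ 4
get @ H1 ⇒ 4
put(4) @ H1 ⇒ s:=4
H0 returns [-2]
H1 returns ([-2], 4)
= ([-2], 4)

Answer: 4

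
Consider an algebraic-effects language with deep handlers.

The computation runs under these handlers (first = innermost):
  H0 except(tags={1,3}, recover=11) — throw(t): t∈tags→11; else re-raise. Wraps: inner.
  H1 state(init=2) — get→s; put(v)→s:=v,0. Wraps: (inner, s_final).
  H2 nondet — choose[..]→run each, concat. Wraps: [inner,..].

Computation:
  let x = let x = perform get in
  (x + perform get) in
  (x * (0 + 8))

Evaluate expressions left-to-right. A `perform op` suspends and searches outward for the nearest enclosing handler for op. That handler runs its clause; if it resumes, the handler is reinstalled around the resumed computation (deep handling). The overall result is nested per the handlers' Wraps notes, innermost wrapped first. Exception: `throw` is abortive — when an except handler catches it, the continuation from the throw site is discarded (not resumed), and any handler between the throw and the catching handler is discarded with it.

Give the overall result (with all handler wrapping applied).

Answer: [(32, 2)]

Working:
get @ H1 ⇒ 2
get @ H1 ⇒ 2
H0 returns 32
H1 returns (32, 2)
H2 returns [(32, 2)]
= [(32, 2)]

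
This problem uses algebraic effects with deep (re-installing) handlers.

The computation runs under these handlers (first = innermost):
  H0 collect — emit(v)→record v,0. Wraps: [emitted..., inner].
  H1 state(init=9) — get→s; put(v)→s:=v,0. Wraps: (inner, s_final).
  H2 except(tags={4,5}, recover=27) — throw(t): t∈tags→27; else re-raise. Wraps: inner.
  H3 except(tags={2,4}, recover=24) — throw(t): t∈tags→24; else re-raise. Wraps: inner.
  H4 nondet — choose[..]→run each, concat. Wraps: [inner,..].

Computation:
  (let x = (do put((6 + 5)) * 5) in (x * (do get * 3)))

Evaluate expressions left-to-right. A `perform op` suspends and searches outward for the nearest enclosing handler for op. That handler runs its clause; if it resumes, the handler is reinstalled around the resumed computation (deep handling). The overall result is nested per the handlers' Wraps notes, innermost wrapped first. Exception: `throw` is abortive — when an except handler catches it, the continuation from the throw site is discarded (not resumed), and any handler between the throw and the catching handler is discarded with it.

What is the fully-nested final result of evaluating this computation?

Answer: [([0], 11)]

Step-by-step:
put(11) @ H1 ⇒ s:=11
get @ H1 ⇒ 11
H0 returns [0]
H1 returns ([0], 11)
H2 returns ([0], 11)
H3 returns ([0], 11)
H4 returns [([0], 11)]
= [([0], 11)]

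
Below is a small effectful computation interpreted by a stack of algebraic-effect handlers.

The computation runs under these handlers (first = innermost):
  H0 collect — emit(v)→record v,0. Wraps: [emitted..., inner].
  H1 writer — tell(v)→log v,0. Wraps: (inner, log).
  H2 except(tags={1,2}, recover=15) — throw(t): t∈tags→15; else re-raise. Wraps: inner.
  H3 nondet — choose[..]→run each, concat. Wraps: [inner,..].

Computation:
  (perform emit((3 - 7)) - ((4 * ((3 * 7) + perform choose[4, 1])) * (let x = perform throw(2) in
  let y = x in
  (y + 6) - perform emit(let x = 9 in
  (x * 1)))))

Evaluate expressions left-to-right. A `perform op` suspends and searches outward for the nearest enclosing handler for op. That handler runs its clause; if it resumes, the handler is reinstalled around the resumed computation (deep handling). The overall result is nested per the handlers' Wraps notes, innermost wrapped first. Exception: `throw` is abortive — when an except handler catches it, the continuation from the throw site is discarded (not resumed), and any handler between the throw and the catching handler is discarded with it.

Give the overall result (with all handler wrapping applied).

Step-by-step:
emit(-4) @ H0 ⇒ out+=-4
choose[4, 1] @ H3
  branch[0] choose=4:
    throw(2) @ H2 caught ⇒ 15
    H3 returns [15]
  branch[1] choose=1:
    throw(2) @ H2 caught ⇒ 15
    H3 returns [15]
= [15, 15]

Answer: [15, 15]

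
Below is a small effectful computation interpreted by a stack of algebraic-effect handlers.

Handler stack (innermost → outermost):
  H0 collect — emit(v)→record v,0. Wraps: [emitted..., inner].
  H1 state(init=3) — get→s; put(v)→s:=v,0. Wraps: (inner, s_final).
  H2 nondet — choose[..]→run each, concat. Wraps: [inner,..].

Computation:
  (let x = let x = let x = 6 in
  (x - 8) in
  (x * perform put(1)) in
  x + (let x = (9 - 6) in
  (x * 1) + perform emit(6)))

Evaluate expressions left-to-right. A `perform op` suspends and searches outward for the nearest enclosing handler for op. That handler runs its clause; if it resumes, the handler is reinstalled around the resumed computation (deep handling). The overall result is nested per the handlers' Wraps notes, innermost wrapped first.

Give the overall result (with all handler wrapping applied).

Answer: [([6, 3], 1)]

Step-by-step:
put(1) @ H1 ⇒ s:=1
emit(6) @ H0 ⇒ out+=6
H0 returns [6, 3]
H1 returns ([6, 3], 1)
H2 returns [([6, 3], 1)]
= [([6, 3], 1)]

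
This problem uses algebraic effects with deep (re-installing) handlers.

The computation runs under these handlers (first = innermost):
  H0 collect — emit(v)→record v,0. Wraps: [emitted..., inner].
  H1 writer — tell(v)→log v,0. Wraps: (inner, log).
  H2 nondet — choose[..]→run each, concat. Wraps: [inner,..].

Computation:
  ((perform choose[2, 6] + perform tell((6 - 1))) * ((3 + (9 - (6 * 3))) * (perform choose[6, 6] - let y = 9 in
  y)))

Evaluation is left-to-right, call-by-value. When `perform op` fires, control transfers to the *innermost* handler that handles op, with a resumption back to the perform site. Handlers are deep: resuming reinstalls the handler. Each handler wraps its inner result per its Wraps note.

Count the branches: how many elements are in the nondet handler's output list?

Evaluation trace:
choose[2, 6] @ H2
  branch[0] choose=2:
    tell(5) @ H1 ⇒ log+=5
    choose[6, 6] @ H2
      branch[0] choose=6:
        H0 returns [36]
        H1 returns ([36], (5))
        H2 returns [([36], (5))]
      branch[1] choose=6:
        H0 returns [36]
        H1 returns ([36], (5))
        H2 returns [([36], (5))]
  branch[1] choose=6:
    tell(5) @ H1 ⇒ log+=5
    choose[6, 6] @ H2
      branch[0] choose=6:
        H0 returns [108]
        H1 returns ([108], (5))
        H2 returns [([108], (5))]
      branch[1] choose=6:
        H0 returns [108]
        H1 returns ([108], (5))
        H2 returns [([108], (5))]
= [([36], (5)), ([36], (5)), ([108], (5)), ([108], (5))]

Answer: 4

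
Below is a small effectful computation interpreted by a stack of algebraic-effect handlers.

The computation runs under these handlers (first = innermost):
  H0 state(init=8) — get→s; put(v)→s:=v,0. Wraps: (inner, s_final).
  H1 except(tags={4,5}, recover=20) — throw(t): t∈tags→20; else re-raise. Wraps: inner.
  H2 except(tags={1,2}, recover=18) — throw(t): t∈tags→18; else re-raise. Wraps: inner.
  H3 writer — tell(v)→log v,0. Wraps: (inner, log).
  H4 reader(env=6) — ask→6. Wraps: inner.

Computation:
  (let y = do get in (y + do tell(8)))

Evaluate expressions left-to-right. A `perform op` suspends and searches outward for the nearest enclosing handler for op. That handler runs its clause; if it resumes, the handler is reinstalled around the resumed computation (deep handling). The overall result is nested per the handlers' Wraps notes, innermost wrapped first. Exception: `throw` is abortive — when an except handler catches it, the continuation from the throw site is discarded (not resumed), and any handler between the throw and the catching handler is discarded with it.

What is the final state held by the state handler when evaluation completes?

Answer: 8

Step-by-step:
get @ H0 ⇒ 8
tell(8) @ H3 ⇒ log+=8
H0 returns (8, 8)
H1 returns (8, 8)
H2 returns (8, 8)
H3 returns ((8, 8), (8))
H4 returns ((8, 8), (8))
= ((8, 8), (8))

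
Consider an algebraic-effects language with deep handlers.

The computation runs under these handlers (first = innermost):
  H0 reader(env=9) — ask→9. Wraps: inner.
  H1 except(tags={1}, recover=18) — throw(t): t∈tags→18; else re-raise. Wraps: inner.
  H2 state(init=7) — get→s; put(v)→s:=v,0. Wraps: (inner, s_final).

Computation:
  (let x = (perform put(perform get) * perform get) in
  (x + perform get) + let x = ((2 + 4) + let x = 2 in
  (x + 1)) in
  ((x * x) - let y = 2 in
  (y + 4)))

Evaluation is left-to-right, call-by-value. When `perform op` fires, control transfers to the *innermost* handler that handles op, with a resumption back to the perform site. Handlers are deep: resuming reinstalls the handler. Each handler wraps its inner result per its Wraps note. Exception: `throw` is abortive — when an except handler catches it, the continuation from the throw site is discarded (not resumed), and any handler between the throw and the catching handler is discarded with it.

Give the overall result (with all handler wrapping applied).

Step-by-step:
get @ H2 ⇒ 7
put(7) @ H2 ⇒ s:=7
get @ H2 ⇒ 7
get @ H2 ⇒ 7
H0 returns 82
H1 returns 82
H2 returns (82, 7)
= (82, 7)

Answer: (82, 7)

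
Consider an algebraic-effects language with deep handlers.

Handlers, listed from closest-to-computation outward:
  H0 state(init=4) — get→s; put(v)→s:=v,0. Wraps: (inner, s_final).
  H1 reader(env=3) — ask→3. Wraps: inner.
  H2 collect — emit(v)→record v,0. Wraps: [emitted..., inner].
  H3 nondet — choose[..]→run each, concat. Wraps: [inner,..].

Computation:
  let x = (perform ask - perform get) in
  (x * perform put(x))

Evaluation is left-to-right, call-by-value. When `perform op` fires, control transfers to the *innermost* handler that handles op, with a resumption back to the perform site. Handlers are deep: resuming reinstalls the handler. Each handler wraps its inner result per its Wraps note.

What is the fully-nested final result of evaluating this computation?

Evaluation trace:
ask @ H1 ⇒ 3
get @ H0 ⇒ 4
put(-1) @ H0 ⇒ s:=-1
H0 returns (0, -1)
H1 returns (0, -1)
H2 returns [(0, -1)]
H3 returns [[(0, -1)]]
= [[(0, -1)]]

Answer: [[(0, -1)]]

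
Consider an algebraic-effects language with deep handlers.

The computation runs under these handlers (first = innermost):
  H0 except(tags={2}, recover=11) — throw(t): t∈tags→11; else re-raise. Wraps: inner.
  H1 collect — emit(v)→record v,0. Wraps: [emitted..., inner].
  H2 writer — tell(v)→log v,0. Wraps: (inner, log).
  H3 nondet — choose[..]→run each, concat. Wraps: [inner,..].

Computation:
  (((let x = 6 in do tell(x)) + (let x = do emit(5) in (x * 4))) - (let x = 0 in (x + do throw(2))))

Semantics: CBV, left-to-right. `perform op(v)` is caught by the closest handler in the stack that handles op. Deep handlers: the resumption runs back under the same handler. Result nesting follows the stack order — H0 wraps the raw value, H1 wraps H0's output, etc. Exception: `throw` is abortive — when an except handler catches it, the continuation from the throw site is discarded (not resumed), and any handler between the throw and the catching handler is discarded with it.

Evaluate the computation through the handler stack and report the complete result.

Answer: [([5, 11], (6))]

Evaluation trace:
tell(6) @ H2 ⇒ log+=6
emit(5) @ H1 ⇒ out+=5
throw(2) @ H0 caught ⇒ 11
H1 returns [5, 11]
H2 returns ([5, 11], (6))
H3 returns [([5, 11], (6))]
= [([5, 11], (6))]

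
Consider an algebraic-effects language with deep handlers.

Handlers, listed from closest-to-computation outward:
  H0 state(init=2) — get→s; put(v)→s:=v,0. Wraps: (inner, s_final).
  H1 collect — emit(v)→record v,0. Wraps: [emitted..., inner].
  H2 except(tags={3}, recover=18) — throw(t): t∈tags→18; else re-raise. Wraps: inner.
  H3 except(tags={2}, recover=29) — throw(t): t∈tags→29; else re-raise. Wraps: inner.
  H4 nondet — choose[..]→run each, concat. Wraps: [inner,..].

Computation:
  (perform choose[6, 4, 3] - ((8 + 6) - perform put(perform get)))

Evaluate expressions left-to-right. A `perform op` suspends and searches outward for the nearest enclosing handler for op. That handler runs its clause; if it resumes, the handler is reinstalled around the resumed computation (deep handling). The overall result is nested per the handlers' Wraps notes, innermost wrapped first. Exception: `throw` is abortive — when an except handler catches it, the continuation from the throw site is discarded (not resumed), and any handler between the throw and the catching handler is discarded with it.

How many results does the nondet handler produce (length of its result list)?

Answer: 3

Working:
choose[6, 4, 3] @ H4
  branch[0] choose=6:
    get @ H0 ⇒ 2
    put(2) @ H0 ⇒ s:=2
    H0 returns (-8, 2)
    H1 returns [(-8, 2)]
    H2 returns [(-8, 2)]
    H3 returns [(-8, 2)]
    H4 returns [[(-8, 2)]]
  branch[1] choose=4:
    get @ H0 ⇒ 2
    put(2) @ H0 ⇒ s:=2
    H0 returns (-10, 2)
    H1 returns [(-10, 2)]
    H2 returns [(-10, 2)]
    H3 returns [(-10, 2)]
    H4 returns [[(-10, 2)]]
  branch[2] choose=3:
    get @ H0 ⇒ 2
    put(2) @ H0 ⇒ s:=2
    H0 returns (-11, 2)
    H1 returns [(-11, 2)]
    H2 returns [(-11, 2)]
    H3 returns [(-11, 2)]
    H4 returns [[(-11, 2)]]
= [[(-8, 2)], [(-10, 2)], [(-11, 2)]]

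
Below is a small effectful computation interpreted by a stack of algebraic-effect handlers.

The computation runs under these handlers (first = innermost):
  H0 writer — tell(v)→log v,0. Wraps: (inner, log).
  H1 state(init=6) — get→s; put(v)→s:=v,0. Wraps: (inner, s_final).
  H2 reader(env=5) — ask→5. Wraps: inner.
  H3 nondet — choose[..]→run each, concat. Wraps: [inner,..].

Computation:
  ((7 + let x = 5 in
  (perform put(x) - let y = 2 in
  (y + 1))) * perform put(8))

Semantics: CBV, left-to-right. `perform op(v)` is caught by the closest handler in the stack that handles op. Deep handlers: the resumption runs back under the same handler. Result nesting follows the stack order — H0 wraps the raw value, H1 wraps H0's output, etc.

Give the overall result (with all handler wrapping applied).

Answer: [((0, ()), 8)]

Step-by-step:
put(5) @ H1 ⇒ s:=5
put(8) @ H1 ⇒ s:=8
H0 returns (0, ())
H1 returns ((0, ()), 8)
H2 returns ((0, ()), 8)
H3 returns [((0, ()), 8)]
= [((0, ()), 8)]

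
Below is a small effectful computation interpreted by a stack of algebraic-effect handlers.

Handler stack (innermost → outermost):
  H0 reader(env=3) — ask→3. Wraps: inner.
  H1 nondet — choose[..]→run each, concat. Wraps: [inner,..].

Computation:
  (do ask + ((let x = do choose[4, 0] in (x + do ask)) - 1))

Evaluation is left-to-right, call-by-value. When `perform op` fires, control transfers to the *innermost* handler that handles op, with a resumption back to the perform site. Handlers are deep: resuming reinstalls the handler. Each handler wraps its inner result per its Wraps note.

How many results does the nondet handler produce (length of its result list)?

Evaluation trace:
ask @ H0 ⇒ 3
choose[4, 0] @ H1
  branch[0] choose=4:
    ask @ H0 ⇒ 3
    H0 returns 9
    H1 returns [9]
  branch[1] choose=0:
    ask @ H0 ⇒ 3
    H0 returns 5
    H1 returns [5]
= [9, 5]

Answer: 2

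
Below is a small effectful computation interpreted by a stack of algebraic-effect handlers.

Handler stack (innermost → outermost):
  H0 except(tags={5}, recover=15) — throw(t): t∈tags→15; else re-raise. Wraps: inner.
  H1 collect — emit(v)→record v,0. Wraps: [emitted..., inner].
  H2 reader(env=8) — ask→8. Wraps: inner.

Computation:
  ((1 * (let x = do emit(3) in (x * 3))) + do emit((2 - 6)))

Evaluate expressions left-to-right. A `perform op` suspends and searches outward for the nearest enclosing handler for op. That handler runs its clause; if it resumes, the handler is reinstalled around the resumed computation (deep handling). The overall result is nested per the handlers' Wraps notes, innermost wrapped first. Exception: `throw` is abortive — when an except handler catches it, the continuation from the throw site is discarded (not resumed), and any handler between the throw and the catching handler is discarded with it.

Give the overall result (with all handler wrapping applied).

Answer: [3, -4, 0]

Step-by-step:
emit(3) @ H1 ⇒ out+=3
emit(-4) @ H1 ⇒ out+=-4
H0 returns 0
H1 returns [3, -4, 0]
H2 returns [3, -4, 0]
= [3, -4, 0]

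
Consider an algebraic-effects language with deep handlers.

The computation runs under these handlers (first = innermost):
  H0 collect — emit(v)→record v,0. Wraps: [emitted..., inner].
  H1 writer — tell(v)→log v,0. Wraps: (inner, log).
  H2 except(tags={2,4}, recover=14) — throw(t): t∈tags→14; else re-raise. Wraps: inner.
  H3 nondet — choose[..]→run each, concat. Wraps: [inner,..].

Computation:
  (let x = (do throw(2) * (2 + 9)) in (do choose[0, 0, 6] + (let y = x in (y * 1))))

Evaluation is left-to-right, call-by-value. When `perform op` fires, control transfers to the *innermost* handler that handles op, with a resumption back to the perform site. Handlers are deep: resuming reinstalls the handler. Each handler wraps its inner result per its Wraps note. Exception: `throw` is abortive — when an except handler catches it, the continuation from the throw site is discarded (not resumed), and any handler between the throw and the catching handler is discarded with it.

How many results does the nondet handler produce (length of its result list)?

Evaluation trace:
throw(2) @ H2 caught ⇒ 14
H3 returns [14]
= [14]

Answer: 1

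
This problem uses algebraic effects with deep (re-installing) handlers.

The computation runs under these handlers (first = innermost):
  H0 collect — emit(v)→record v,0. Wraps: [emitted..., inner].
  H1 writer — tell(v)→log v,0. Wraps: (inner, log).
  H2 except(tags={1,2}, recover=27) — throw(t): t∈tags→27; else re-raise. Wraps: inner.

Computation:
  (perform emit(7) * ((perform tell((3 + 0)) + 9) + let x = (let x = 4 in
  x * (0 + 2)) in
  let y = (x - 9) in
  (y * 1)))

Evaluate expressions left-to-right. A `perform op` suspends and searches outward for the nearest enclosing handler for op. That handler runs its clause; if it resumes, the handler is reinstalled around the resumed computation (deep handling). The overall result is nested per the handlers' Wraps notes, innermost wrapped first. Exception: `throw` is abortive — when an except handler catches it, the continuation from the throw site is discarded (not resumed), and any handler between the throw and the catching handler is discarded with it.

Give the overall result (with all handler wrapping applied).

Answer: ([7, 0], (3))

Working:
emit(7) @ H0 ⇒ out+=7
tell(3) @ H1 ⇒ log+=3
H0 returns [7, 0]
H1 returns ([7, 0], (3))
H2 returns ([7, 0], (3))
= ([7, 0], (3))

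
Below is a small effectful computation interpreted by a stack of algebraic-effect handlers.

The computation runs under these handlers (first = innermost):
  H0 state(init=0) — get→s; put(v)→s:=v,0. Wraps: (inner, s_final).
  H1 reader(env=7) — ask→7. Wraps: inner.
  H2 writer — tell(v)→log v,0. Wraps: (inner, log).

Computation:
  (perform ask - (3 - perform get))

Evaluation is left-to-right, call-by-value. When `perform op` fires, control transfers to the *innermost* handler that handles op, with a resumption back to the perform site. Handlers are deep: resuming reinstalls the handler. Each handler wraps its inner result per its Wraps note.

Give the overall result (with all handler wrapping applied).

Working:
ask @ H1 ⇒ 7
get @ H0 ⇒ 0
H0 returns (4, 0)
H1 returns (4, 0)
H2 returns ((4, 0), ())
= ((4, 0), ())

Answer: ((4, 0), ())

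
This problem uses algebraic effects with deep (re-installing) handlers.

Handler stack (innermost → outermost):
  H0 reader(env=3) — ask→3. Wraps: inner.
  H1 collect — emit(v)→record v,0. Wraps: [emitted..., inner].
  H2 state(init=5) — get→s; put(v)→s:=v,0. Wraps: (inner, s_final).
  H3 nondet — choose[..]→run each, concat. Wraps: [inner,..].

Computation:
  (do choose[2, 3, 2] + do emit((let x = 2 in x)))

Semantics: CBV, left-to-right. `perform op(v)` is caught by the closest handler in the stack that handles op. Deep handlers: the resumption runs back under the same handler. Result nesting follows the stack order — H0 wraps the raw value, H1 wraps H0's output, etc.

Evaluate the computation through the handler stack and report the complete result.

Answer: [([2, 2], 5), ([2, 3], 5), ([2, 2], 5)]

Evaluation trace:
choose[2, 3, 2] @ H3
  branch[0] choose=2:
    emit(2) @ H1 ⇒ out+=2
    H0 returns 2
    H1 returns [2, 2]
    H2 returns ([2, 2], 5)
    H3 returns [([2, 2], 5)]
  branch[1] choose=3:
    emit(2) @ H1 ⇒ out+=2
    H0 returns 3
    H1 returns [2, 3]
    H2 returns ([2, 3], 5)
    H3 returns [([2, 3], 5)]
  branch[2] choose=2:
    emit(2) @ H1 ⇒ out+=2
    H0 returns 2
    H1 returns [2, 2]
    H2 returns ([2, 2], 5)
    H3 returns [([2, 2], 5)]
= [([2, 2], 5), ([2, 3], 5), ([2, 2], 5)]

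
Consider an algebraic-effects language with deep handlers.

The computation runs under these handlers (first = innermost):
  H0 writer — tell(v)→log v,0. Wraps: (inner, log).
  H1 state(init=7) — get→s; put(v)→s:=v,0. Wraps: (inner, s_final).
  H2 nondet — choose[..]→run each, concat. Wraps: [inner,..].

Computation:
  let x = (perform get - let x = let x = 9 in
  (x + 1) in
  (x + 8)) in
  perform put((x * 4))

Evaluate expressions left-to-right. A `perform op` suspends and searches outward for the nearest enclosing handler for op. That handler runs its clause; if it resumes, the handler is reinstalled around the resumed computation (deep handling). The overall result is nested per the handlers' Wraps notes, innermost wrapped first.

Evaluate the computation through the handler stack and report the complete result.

Answer: [((0, ()), -44)]

Evaluation trace:
get @ H1 ⇒ 7
put(-44) @ H1 ⇒ s:=-44
H0 returns (0, ())
H1 returns ((0, ()), -44)
H2 returns [((0, ()), -44)]
= [((0, ()), -44)]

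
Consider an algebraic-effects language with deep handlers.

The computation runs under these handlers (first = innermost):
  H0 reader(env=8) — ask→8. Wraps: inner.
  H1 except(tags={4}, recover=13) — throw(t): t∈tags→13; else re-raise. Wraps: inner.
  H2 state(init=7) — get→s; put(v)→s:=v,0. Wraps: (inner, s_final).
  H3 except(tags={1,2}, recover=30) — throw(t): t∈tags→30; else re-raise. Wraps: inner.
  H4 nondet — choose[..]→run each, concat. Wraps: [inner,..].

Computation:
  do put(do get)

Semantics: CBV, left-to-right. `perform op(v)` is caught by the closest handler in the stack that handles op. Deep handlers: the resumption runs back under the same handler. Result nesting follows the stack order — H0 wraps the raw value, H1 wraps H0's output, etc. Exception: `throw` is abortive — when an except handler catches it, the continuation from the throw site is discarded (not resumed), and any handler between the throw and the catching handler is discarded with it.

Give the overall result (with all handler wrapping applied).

Answer: [(0, 7)]

Step-by-step:
get @ H2 ⇒ 7
put(7) @ H2 ⇒ s:=7
H0 returns 0
H1 returns 0
H2 returns (0, 7)
H3 returns (0, 7)
H4 returns [(0, 7)]
= [(0, 7)]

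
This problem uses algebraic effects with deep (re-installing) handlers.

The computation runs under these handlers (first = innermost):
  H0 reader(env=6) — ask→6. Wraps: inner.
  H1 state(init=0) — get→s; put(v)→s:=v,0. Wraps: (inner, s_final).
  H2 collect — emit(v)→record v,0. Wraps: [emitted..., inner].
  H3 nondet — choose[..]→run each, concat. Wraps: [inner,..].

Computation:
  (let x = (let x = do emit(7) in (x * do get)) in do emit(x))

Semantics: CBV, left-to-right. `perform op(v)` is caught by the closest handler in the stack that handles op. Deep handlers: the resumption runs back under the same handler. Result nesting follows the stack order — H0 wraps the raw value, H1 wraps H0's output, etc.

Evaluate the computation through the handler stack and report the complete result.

Evaluation trace:
emit(7) @ H2 ⇒ out+=7
get @ H1 ⇒ 0
emit(0) @ H2 ⇒ out+=0
H0 returns 0
H1 returns (0, 0)
H2 returns [7, 0, (0, 0)]
H3 returns [[7, 0, (0, 0)]]
= [[7, 0, (0, 0)]]

Answer: [[7, 0, (0, 0)]]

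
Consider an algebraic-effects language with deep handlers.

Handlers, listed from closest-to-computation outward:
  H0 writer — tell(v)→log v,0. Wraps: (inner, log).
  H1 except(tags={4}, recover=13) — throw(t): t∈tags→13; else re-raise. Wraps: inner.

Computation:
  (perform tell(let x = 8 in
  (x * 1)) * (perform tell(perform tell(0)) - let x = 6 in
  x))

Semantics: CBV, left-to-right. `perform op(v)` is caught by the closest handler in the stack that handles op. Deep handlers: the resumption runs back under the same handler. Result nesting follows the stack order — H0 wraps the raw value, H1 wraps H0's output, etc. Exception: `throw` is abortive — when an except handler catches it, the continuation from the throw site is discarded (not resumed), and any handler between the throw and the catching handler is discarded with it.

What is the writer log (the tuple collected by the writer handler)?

Evaluation trace:
tell(8) @ H0 ⇒ log+=8
tell(0) @ H0 ⇒ log+=0
tell(0) @ H0 ⇒ log+=0
H0 returns (0, (8, 0, 0))
H1 returns (0, (8, 0, 0))
= (0, (8, 0, 0))

Answer: (8, 0, 0)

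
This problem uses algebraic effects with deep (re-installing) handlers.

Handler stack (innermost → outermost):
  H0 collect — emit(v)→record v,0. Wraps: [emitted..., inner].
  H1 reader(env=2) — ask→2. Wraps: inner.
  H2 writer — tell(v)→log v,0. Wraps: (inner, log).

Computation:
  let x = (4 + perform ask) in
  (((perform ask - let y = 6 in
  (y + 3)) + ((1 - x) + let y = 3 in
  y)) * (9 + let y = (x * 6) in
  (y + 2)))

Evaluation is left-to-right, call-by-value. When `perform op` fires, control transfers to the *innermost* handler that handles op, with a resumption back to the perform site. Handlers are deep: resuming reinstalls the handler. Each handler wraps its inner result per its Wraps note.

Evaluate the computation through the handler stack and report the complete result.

Answer: ([-423], ())

Step-by-step:
ask @ H1 ⇒ 2
ask @ H1 ⇒ 2
H0 returns [-423]
H1 returns [-423]
H2 returns ([-423], ())
= ([-423], ())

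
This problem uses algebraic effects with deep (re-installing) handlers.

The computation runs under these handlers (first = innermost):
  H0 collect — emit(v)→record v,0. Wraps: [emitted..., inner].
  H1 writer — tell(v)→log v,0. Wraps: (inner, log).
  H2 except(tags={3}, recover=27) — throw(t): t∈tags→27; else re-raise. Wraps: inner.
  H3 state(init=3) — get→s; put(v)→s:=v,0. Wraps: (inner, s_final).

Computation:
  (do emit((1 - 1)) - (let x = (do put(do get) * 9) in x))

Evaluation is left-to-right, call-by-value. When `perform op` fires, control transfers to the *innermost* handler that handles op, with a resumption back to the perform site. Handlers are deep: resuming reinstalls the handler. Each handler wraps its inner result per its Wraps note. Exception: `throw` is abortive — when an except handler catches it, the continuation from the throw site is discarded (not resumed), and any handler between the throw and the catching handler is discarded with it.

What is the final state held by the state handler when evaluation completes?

Step-by-step:
emit(0) @ H0 ⇒ out+=0
get @ H3 ⇒ 3
put(3) @ H3 ⇒ s:=3
H0 returns [0, 0]
H1 returns ([0, 0], ())
H2 returns ([0, 0], ())
H3 returns (([0, 0], ()), 3)
= (([0, 0], ()), 3)

Answer: 3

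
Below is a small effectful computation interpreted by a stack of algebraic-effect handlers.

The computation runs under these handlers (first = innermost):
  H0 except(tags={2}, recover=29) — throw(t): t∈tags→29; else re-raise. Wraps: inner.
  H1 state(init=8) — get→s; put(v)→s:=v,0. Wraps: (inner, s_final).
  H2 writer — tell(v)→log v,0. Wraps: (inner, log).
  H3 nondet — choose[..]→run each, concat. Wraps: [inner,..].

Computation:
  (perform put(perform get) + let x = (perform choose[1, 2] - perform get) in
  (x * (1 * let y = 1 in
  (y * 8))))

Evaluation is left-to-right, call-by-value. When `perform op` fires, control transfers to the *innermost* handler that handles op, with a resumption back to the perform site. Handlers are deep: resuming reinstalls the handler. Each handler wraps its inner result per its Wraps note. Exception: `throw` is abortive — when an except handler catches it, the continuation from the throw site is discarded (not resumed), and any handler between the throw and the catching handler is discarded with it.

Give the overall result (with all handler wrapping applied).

Answer: [((-56, 8), ()), ((-48, 8), ())]

Step-by-step:
get @ H1 ⇒ 8
put(8) @ H1 ⇒ s:=8
choose[1, 2] @ H3
  branch[0] choose=1:
    get @ H1 ⇒ 8
    H0 returns -56
    H1 returns (-56, 8)
    H2 returns ((-56, 8), ())
    H3 returns [((-56, 8), ())]
  branch[1] choose=2:
    get @ H1 ⇒ 8
    H0 returns -48
    H1 returns (-48, 8)
    H2 returns ((-48, 8), ())
    H3 returns [((-48, 8), ())]
= [((-56, 8), ()), ((-48, 8), ())]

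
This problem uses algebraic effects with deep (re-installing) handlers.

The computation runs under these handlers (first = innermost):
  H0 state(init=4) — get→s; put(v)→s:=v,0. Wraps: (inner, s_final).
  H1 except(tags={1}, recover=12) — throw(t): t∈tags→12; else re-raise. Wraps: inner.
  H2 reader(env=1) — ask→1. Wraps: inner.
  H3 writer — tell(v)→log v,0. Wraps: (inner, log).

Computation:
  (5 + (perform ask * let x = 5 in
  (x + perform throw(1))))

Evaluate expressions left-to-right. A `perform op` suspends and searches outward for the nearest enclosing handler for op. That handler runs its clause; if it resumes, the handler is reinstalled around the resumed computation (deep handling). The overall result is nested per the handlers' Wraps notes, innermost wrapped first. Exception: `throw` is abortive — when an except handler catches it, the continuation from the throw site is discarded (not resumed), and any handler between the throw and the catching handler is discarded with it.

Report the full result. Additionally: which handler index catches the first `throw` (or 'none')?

Step-by-step:
ask @ H2 ⇒ 1
throw(1) @ H1 caught ⇒ 12
H2 returns 12
H3 returns (12, ())
= (12, ())

Answer: (12, ()) ; first throw caught by: H1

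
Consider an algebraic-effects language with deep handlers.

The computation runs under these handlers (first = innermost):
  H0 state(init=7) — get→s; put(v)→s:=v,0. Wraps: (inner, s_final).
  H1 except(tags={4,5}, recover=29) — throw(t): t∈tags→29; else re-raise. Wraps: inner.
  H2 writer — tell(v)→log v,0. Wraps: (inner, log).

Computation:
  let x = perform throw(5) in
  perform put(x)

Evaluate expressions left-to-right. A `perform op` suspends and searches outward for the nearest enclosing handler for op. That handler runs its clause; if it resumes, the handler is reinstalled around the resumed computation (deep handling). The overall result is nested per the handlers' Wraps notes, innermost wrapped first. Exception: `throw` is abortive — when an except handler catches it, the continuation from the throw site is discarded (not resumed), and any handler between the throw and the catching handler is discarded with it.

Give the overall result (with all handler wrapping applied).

Answer: (29, ())

Evaluation trace:
throw(5) @ H1 caught ⇒ 29
H2 returns (29, ())
= (29, ())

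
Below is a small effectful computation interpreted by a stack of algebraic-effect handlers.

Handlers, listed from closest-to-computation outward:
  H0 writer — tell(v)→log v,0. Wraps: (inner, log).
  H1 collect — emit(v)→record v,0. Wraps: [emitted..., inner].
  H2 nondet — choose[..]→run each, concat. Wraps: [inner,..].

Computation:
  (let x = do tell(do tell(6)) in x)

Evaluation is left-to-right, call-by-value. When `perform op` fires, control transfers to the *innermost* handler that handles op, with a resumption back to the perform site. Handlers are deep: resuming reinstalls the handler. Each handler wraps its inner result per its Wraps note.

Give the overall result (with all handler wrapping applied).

Answer: [[(0, (6, 0))]]

Step-by-step:
tell(6) @ H0 ⇒ log+=6
tell(0) @ H0 ⇒ log+=0
H0 returns (0, (6, 0))
H1 returns [(0, (6, 0))]
H2 returns [[(0, (6, 0))]]
= [[(0, (6, 0))]]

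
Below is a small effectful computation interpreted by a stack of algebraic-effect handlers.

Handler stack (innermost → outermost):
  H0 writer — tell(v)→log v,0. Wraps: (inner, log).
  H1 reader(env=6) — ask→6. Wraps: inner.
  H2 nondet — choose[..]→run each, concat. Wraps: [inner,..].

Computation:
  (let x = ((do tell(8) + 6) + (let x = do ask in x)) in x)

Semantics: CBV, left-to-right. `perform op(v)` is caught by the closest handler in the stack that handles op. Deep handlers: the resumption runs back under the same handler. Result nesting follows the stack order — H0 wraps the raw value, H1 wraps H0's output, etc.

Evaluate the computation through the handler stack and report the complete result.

Working:
tell(8) @ H0 ⇒ log+=8
ask @ H1 ⇒ 6
H0 returns (12, (8))
H1 returns (12, (8))
H2 returns [(12, (8))]
= [(12, (8))]

Answer: [(12, (8))]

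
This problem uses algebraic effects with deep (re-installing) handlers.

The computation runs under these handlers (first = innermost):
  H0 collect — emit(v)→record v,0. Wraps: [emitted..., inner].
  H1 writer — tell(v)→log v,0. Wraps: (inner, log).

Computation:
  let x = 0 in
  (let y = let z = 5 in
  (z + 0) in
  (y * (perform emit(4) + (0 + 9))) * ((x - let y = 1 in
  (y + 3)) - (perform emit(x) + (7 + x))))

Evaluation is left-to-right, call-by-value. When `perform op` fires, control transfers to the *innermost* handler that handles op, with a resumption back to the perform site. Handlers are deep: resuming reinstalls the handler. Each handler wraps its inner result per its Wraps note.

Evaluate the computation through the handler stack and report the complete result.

Answer: ([4, 0, -495], ())

Step-by-step:
emit(4) @ H0 ⇒ out+=4
emit(0) @ H0 ⇒ out+=0
H0 returns [4, 0, -495]
H1 returns ([4, 0, -495], ())
= ([4, 0, -495], ())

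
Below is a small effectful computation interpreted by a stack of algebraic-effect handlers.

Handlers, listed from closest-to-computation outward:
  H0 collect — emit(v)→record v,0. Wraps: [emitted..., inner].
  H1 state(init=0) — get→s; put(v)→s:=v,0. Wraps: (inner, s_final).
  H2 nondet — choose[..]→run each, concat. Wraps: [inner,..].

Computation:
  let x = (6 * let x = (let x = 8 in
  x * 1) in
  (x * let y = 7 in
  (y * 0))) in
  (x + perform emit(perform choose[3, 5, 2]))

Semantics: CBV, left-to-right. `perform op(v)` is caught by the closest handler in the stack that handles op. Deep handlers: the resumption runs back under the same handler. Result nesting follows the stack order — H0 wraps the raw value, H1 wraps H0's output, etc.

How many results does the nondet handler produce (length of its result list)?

Step-by-step:
choose[3, 5, 2] @ H2
  branch[0] choose=3:
    emit(3) @ H0 ⇒ out+=3
    H0 returns [3, 0]
    H1 returns ([3, 0], 0)
    H2 returns [([3, 0], 0)]
  branch[1] choose=5:
    emit(5) @ H0 ⇒ out+=5
    H0 returns [5, 0]
    H1 returns ([5, 0], 0)
    H2 returns [([5, 0], 0)]
  branch[2] choose=2:
    emit(2) @ H0 ⇒ out+=2
    H0 returns [2, 0]
    H1 returns ([2, 0], 0)
    H2 returns [([2, 0], 0)]
= [([3, 0], 0), ([5, 0], 0), ([2, 0], 0)]

Answer: 3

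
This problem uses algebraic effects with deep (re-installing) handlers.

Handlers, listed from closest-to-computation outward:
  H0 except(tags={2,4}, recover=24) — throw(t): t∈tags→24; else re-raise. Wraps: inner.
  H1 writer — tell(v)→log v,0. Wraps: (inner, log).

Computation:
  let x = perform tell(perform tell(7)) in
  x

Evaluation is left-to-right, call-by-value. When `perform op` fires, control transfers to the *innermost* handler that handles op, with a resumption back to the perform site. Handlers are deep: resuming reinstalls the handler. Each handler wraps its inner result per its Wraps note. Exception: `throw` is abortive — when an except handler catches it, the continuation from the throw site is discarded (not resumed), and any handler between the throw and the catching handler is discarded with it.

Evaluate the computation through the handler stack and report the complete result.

Working:
tell(7) @ H1 ⇒ log+=7
tell(0) @ H1 ⇒ log+=0
H0 returns 0
H1 returns (0, (7, 0))
= (0, (7, 0))

Answer: (0, (7, 0))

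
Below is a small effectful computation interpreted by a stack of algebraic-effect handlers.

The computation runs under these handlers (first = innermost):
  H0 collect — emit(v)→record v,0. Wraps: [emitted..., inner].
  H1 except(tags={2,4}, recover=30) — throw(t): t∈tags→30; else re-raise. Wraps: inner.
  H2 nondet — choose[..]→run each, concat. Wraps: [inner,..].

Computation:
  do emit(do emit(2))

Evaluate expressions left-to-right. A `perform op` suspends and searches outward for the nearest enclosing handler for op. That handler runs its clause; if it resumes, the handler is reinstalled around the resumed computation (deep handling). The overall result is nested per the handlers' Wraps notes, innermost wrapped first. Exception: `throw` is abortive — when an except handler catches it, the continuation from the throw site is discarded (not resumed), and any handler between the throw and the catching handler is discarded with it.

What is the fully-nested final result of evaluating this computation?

Answer: [[2, 0, 0]]

Working:
emit(2) @ H0 ⇒ out+=2
emit(0) @ H0 ⇒ out+=0
H0 returns [2, 0, 0]
H1 returns [2, 0, 0]
H2 returns [[2, 0, 0]]
= [[2, 0, 0]]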